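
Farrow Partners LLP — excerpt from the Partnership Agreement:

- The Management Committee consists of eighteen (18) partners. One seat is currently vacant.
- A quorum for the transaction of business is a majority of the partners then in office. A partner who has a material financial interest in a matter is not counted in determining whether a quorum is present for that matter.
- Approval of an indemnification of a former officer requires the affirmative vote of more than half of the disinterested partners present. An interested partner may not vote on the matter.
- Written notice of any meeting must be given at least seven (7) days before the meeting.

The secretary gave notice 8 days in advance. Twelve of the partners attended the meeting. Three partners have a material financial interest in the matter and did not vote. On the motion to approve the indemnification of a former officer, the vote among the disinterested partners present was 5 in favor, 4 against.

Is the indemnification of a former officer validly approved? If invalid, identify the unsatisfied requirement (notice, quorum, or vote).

Notice: 8 days given; 7 required (8 ≥ 7). Satisfied.
Quorum: 12 present, but the 3 interested partners do not count, leaving 9. Quorum is 9. Satisfied.
Vote: the indemnification of a former officer requires a majority of the disinterested partners present (12 − 3 = 9). A majority of 9 is 5, so 5 affirmative votes are needed; 5 voted in favor. Satisfied.

Valid — all requirements satisfied.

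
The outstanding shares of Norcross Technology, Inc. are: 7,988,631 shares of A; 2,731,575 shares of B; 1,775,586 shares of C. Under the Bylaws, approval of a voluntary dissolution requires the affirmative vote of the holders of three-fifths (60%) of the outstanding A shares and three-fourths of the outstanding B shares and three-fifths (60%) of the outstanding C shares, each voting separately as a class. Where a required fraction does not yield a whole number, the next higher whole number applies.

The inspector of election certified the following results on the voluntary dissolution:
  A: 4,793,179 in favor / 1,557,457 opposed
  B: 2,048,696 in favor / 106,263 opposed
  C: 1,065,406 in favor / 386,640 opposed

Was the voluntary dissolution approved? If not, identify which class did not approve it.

A: 3/5 of 7988631 = 4793178.60, rounded up to 4793179; 4,793,179 required, 4,793,179 in favor — approved.
B: 3/4 of 2731575 = 2048681.25, rounded up to 2048682; 2,048,682 required, 2,048,696 in favor — approved.
C: 3/5 of 1775586 = 1065351.60, rounded up to 1065352; 1,065,352 required, 1,065,406 in favor — approved.

Approved — every class gave the required vote.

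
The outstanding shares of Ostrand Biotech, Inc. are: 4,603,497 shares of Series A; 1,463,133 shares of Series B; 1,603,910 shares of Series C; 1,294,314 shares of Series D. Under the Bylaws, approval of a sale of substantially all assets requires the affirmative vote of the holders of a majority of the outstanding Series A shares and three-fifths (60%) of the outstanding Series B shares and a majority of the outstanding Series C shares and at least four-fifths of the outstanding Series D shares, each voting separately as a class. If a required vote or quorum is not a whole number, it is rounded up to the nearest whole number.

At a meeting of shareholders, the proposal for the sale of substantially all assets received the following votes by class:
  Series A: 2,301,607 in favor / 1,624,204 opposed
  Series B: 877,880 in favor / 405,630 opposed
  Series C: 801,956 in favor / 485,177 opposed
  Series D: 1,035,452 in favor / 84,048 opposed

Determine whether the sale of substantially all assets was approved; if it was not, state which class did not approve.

Not approved — the Series A shares did not give the required vote.

Series A: a majority of 4603497 is 2301749; 2,301,749 required, 2,301,607 in favor — not approved.
Series B: 3/5 of 1463133 = 877879.80, rounded up to 877880; 877,880 required, 877,880 in favor — approved.
Series C: a majority of 1603910 is 801956; 801,956 required, 801,956 in favor — approved.
Series D: 4/5 of 1294314 = 1035451.20, rounded up to 1035452; 1,035,452 required, 1,035,452 in favor — approved.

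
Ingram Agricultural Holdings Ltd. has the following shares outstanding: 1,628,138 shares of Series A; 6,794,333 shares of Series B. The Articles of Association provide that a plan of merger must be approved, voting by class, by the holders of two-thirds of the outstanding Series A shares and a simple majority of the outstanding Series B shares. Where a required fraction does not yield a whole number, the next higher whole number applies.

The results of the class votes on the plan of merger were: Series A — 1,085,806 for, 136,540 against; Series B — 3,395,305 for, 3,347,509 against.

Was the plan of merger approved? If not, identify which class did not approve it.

Series A: 2/3 of 1628138 = 1085425.33, rounded up to 1085426; 1,085,426 required, 1,085,806 in favor — approved.
Series B: a majority of 6794333 is 3397167; 3,397,167 required, 3,395,305 in favor — not approved.

Not approved — the Series B shares did not give the required vote.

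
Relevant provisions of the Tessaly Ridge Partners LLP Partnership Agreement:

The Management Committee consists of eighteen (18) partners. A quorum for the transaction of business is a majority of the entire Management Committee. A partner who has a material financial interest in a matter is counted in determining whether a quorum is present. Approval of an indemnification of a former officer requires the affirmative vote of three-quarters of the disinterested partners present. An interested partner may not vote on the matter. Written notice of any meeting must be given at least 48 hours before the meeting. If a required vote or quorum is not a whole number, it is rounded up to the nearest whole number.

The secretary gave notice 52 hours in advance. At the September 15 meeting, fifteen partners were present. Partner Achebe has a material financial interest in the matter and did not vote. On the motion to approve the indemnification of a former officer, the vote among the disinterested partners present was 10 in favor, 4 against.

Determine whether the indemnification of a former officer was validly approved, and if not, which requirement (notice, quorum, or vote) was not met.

Notice: 52 hours given; 48 required (52 ≥ 48). Satisfied.
Quorum: 15 present (interested partners count toward quorum); quorum is 10. Satisfied.
Vote: the indemnification of a former officer requires three-fourths of the disinterested partners present (15 − 1 = 14). 3/4 of 14 = 10.50, rounded up to 11, so 11 affirmative votes are needed; 10 voted in favor. Not satisfied.

Invalid — vote requirement not satisfied.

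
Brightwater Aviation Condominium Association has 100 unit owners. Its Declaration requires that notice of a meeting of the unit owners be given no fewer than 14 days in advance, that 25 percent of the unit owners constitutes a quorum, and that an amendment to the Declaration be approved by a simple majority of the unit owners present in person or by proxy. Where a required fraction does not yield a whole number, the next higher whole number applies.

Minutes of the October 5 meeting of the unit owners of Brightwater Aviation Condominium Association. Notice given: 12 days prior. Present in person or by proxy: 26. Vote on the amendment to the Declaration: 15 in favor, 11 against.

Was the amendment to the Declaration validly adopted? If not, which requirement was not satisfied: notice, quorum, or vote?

Notice: 12 days given; 14 required. Not satisfied.
Quorum: 25% of 100 = 25; 26 present. Satisfied.
Vote: requires a majority of those present (26); a majority of 26 is 14, so 14 needed; 15 in favor. Satisfied.

Invalid — notice requirement not satisfied.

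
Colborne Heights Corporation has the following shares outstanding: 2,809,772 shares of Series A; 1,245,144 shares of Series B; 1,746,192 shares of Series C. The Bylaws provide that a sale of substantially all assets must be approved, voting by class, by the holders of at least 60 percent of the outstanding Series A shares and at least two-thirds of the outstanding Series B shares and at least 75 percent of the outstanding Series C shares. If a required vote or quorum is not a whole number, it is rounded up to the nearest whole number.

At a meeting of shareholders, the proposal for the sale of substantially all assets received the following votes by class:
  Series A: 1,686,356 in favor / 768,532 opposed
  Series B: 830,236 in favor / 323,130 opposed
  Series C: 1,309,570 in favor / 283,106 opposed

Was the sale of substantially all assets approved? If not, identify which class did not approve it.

Series A: 3/5 of 2809772 = 1685863.20, rounded up to 1685864; 1,685,864 required, 1,686,356 in favor — approved.
Series B: 2/3 of 1245144 = 830096; 830,096 required, 830,236 in favor — approved.
Series C: 3/4 of 1746192 = 1309644; 1,309,644 required, 1,309,570 in favor — not approved.

Not approved — the Series C shares did not give the required vote.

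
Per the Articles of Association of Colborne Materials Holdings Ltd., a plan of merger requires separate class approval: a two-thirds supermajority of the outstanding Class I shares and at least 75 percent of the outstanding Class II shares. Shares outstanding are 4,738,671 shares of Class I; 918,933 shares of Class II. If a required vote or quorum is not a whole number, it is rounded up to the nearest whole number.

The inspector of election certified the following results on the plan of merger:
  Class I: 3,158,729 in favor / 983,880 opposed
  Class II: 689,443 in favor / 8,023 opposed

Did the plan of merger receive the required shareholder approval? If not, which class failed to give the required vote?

Class I: 2/3 of 4738671 = 3159114; 3,159,114 required, 3,158,729 in favor — not approved.
Class II: 3/4 of 918933 = 689199.75, rounded up to 689200; 689,200 required, 689,443 in favor — approved.

Not approved — the Class I shares did not give the required vote.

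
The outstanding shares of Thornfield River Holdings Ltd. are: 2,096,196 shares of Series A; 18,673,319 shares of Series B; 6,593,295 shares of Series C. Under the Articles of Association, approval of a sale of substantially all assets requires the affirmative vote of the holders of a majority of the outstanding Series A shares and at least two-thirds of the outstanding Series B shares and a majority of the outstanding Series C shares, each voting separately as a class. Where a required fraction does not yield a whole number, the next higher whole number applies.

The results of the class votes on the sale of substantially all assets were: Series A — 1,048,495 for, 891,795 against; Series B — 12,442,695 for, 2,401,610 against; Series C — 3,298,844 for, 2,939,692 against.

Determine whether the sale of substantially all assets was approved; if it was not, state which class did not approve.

Series A: a majority of 2096196 is 1048099; 1,048,099 required, 1,048,495 in favor — approved.
Series B: 2/3 of 18673319 = 12448879.33, rounded up to 12448880; 12,448,880 required, 12,442,695 in favor — not approved.
Series C: a majority of 6593295 is 3296648; 3,296,648 required, 3,298,844 in favor — approved.

Not approved — the Series B shares did not give the required vote.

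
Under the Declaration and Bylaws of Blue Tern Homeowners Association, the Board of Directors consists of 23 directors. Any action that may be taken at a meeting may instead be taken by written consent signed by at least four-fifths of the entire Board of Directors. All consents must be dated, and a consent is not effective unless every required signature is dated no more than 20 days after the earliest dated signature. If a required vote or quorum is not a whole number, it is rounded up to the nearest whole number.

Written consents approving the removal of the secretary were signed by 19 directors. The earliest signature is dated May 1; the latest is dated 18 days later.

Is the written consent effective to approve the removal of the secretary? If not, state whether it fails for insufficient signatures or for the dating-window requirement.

Effective — both the signature and dating-window requirements are satisfied.

Signatures required: at least four-fifths of 23 — 4/5 of 23 = 18.40, rounded up to 19, so 19 needed; 19 signed. Sufficient.
Dating window: the latest signature is 18 days after the earliest; the limit is 20 days. Within the window.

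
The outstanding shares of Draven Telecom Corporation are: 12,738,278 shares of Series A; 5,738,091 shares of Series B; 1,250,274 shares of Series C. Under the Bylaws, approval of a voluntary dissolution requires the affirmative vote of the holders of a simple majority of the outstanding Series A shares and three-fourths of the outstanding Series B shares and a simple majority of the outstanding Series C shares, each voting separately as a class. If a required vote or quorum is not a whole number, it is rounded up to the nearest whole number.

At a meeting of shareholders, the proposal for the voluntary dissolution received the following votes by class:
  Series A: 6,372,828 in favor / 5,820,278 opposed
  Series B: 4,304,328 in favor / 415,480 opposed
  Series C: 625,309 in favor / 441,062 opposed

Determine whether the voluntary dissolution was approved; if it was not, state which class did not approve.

Approved — every class gave the required vote.

Series A: a majority of 12738278 is 6369140; 6,369,140 required, 6,372,828 in favor — approved.
Series B: 3/4 of 5738091 = 4303568.25, rounded up to 4303569; 4,303,569 required, 4,304,328 in favor — approved.
Series C: a majority of 1250274 is 625138; 625,138 required, 625,309 in favor — approved.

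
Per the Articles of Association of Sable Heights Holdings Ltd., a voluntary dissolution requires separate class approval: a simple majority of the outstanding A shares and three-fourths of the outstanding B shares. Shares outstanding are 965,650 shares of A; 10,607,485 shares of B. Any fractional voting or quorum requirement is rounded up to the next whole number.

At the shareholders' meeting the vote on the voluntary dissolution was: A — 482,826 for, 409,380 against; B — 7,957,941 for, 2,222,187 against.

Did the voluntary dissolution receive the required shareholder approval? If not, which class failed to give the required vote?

A: a majority of 965650 is 482826; 482,826 required, 482,826 in favor — approved.
B: 3/4 of 10607485 = 7955613.75, rounded up to 7955614; 7,955,614 required, 7,957,941 in favor — approved.

Approved — every class gave the required vote.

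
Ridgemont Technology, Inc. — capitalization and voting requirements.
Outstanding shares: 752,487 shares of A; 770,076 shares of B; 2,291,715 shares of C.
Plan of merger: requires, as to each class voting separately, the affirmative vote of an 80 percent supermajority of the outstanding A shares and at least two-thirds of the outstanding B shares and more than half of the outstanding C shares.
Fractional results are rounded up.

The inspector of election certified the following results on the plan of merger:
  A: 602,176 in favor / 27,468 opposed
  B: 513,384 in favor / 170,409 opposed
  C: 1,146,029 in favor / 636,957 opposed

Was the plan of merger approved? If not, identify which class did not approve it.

A: 4/5 of 752487 = 601989.60, rounded up to 601990; 601,990 required, 602,176 in favor — approved.
B: 2/3 of 770076 = 513384; 513,384 required, 513,384 in favor — approved.
C: a majority of 2291715 is 1145858; 1,145,858 required, 1,146,029 in favor — approved.

Approved — every class gave the required vote.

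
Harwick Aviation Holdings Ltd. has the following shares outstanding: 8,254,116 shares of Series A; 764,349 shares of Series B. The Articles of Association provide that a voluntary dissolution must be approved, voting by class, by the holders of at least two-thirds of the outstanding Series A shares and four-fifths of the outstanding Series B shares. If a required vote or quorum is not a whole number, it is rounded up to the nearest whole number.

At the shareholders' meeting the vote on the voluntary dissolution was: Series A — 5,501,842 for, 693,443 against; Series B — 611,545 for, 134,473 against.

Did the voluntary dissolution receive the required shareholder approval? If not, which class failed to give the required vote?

Series A: 2/3 of 8254116 = 5502744; 5,502,744 required, 5,501,842 in favor — not approved.
Series B: 4/5 of 764349 = 611479.20, rounded up to 611480; 611,480 required, 611,545 in favor — approved.

Not approved — the Series A shares did not give the required vote.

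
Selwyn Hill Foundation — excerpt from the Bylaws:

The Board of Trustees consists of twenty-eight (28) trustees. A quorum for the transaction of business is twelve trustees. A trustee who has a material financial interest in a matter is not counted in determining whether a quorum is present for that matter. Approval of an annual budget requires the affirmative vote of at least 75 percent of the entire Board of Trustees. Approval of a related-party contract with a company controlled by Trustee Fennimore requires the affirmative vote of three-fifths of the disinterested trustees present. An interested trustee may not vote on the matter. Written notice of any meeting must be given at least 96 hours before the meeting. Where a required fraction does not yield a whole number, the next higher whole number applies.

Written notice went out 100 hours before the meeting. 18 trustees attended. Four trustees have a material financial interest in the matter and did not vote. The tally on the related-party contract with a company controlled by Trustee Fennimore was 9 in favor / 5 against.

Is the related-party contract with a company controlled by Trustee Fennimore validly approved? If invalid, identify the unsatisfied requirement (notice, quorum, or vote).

Notice: 100 hours given; 96 required (100 ≥ 96). Satisfied.
Quorum: 18 present, but the 4 interested trustees do not count, leaving 14. Quorum is 12. Satisfied.
Vote: the related-party contract with a company controlled by Trustee Fennimore requires three-fifths of the disinterested trustees present (18 − 4 = 14). 3/5 of 14 = 8.40, rounded up to 9, so 9 affirmative votes are needed; 9 voted in favor. Satisfied.

Valid — all requirements satisfied.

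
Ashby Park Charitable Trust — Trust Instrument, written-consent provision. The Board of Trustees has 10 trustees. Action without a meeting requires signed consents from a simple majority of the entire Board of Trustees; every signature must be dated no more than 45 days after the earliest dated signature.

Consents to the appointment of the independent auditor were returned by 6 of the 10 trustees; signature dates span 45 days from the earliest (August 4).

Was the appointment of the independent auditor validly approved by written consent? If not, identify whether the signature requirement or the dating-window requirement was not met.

Signatures required: a simple majority of 10 — a majority of 10 is 6, so 6 needed; 6 signed. Sufficient.
Dating window: the latest signature is 45 days after the earliest; the limit is 45 days. Within the window.

Effective — both the signature and dating-window requirements are satisfied.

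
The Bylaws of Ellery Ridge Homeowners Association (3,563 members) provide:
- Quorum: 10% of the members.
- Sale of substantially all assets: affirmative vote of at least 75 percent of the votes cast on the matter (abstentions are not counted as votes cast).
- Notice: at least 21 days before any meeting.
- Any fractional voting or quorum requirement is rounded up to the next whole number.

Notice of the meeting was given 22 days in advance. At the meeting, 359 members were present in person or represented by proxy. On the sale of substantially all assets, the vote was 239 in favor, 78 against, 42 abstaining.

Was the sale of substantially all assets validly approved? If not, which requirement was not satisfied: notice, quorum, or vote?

Notice: 22 days given; 21 required. Satisfied.
Quorum: 10% of 3,563 = 356.30, rounded up to 357; 359 present. Satisfied.
Vote: requires three-fourths of the votes cast (359 − 42 abstaining = 317); 3/4 of 317 = 237.75, rounded up to 238, so 238 needed; 239 in favor. Satisfied.

Valid — all requirements satisfied.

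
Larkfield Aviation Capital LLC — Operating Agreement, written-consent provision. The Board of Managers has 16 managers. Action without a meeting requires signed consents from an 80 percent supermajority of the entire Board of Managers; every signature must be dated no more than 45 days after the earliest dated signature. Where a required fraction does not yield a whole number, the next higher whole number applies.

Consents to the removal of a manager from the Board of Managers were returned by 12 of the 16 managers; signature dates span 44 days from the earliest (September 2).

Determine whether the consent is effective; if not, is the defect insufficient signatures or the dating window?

Signatures required: an 80 percent supermajority of 16 — 4/5 of 16 = 12.80, rounded up to 13, so 13 needed; 12 signed. Insufficient.
Dating window: the latest signature is 44 days after the earliest; the limit is 45 days. Within the window.

Not effective — insufficient signatures.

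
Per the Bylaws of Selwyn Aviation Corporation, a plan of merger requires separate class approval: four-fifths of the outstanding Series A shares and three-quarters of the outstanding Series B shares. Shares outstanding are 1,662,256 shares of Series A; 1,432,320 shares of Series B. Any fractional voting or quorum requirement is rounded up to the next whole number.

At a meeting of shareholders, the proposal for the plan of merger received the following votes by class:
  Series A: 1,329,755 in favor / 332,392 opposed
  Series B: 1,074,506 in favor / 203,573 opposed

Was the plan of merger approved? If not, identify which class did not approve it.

Not approved — the Series A shares did not give the required vote.

Series A: 4/5 of 1662256 = 1329804.80, rounded up to 1329805; 1,329,805 required, 1,329,755 in favor — not approved.
Series B: 3/4 of 1432320 = 1074240; 1,074,240 required, 1,074,506 in favor — approved.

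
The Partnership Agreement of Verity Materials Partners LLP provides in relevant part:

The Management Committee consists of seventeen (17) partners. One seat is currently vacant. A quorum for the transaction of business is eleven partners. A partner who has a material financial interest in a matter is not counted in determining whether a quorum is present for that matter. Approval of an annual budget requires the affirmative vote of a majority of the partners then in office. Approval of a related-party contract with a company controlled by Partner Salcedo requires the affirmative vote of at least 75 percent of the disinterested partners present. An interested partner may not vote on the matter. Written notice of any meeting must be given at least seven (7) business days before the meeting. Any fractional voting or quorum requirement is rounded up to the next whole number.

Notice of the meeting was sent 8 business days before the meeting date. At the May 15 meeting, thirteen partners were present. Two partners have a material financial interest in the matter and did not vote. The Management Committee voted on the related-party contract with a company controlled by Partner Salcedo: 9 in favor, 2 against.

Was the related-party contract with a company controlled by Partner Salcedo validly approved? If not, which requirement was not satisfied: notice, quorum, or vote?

Valid — all requirements satisfied.

Notice: 8 business days given; 7 required (8 ≥ 7). Satisfied.
Quorum: 13 present, but the 2 interested partners do not count, leaving 11. Quorum is 11. Satisfied.
Vote: the related-party contract with a company controlled by Partner Salcedo requires three-fourths of the disinterested partners present (13 − 2 = 11). 3/4 of 11 = 8.25, rounded up to 9, so 9 affirmative votes are needed; 9 voted in favor. Satisfied.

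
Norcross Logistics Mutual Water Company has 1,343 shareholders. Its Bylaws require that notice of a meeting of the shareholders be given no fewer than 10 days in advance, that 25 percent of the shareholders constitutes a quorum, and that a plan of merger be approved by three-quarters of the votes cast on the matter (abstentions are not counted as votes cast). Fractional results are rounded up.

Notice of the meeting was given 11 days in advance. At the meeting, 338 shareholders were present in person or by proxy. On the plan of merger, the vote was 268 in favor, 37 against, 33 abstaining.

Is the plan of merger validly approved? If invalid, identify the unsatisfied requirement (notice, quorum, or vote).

Valid — all requirements satisfied.

Notice: 11 days given; 10 required. Satisfied.
Quorum: 25% of 1,343 = 335.75, rounded up to 336; 338 present. Satisfied.
Vote: requires three-fourths of the votes cast (338 − 33 abstaining = 305); 3/4 of 305 = 228.75, rounded up to 229, so 229 needed; 268 in favor. Satisfied.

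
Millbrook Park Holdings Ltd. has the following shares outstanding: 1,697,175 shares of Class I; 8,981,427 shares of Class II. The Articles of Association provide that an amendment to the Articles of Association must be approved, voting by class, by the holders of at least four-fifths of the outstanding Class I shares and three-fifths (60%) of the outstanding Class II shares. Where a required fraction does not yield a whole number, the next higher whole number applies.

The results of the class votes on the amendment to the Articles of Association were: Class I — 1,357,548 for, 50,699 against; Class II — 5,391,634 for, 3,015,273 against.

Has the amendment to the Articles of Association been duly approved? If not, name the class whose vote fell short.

Class I: 4/5 of 1697175 = 1357740; 1,357,740 required, 1,357,548 in favor — not approved.
Class II: 3/5 of 8981427 = 5388856.20, rounded up to 5388857; 5,388,857 required, 5,391,634 in favor — approved.

Not approved — the Class I shares did not give the required vote.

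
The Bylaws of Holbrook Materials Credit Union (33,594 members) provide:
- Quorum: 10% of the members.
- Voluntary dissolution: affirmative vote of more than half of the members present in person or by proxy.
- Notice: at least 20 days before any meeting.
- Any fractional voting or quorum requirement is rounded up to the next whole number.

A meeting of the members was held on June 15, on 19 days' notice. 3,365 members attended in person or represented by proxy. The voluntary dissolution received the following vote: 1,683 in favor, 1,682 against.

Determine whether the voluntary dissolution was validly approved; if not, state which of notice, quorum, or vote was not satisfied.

Invalid — notice requirement not satisfied.

Notice: 19 days given; 20 required. Not satisfied.
Quorum: 10% of 33,594 = 3,359.40, rounded up to 3,360; 3,365 present. Satisfied.
Vote: requires a majority of those present (3,365); a majority of 3365 is 1683, so 1,683 needed; 1,683 in favor. Satisfied.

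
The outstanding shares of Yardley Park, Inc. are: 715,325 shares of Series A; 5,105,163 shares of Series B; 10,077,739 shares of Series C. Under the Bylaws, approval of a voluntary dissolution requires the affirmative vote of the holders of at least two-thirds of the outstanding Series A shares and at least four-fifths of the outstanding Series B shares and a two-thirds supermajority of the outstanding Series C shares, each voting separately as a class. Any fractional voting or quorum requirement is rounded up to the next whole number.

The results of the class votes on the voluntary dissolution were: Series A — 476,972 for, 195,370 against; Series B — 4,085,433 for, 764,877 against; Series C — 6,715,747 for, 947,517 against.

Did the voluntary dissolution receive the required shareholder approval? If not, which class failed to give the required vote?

Not approved — the Series C shares did not give the required vote.

Series A: 2/3 of 715325 = 476883.33, rounded up to 476884; 476,884 required, 476,972 in favor — approved.
Series B: 4/5 of 5105163 = 4084130.40, rounded up to 4084131; 4,084,131 required, 4,085,433 in favor — approved.
Series C: 2/3 of 10077739 = 6718492.67, rounded up to 6718493; 6,718,493 required, 6,715,747 in favor — not approved.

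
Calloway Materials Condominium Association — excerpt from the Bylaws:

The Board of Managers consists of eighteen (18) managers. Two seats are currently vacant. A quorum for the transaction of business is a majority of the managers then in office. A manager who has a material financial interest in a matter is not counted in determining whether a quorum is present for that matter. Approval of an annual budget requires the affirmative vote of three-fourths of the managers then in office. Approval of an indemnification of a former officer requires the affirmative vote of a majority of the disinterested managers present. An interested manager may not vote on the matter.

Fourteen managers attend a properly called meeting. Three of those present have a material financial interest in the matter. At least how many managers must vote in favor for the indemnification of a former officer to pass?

The indemnification of a former officer requires a majority of the disinterested managers present (14 − 3 = 11).
A majority of 11 is 6.

6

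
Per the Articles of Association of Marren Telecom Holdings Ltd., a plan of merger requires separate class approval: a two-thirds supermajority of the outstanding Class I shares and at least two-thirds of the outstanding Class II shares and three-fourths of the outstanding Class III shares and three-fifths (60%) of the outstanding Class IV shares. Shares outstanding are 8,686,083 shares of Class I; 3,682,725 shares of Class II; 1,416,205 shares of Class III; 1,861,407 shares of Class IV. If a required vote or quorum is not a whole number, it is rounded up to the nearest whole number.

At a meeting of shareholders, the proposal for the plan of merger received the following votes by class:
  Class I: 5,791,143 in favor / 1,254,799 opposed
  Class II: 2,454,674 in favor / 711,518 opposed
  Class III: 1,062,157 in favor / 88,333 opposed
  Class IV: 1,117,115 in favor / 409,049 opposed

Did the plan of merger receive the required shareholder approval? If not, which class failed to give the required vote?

Class I: 2/3 of 8686083 = 5790722; 5,790,722 required, 5,791,143 in favor — approved.
Class II: 2/3 of 3682725 = 2455150; 2,455,150 required, 2,454,674 in favor — not approved.
Class III: 3/4 of 1416205 = 1062153.75, rounded up to 1062154; 1,062,154 required, 1,062,157 in favor — approved.
Class IV: 3/5 of 1861407 = 1116844.20, rounded up to 1116845; 1,116,845 required, 1,117,115 in favor — approved.

Not approved — the Class II shares did not give the required vote.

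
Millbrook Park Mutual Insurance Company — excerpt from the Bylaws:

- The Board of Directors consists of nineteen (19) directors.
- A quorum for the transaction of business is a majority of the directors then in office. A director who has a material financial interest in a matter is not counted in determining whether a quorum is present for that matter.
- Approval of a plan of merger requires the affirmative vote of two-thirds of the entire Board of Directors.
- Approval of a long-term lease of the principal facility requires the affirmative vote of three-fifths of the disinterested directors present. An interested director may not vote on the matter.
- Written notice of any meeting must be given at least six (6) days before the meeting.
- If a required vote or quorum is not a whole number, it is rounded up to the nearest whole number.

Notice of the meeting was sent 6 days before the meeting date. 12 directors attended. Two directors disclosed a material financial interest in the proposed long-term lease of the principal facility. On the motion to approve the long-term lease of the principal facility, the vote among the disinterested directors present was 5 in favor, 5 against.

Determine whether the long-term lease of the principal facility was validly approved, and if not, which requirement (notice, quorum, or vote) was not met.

Notice: 6 days given; 6 required (6 ≥ 6). Satisfied.
Quorum: 12 present, but the 2 interested directors do not count, leaving 10. Quorum is 10. Satisfied.
Vote: the long-term lease of the principal facility requires three-fifths of the disinterested directors present (12 − 2 = 10). 3/5 of 10 = 6, so 6 affirmative votes are needed; 5 voted in favor. Not satisfied.

Invalid — vote requirement not satisfied.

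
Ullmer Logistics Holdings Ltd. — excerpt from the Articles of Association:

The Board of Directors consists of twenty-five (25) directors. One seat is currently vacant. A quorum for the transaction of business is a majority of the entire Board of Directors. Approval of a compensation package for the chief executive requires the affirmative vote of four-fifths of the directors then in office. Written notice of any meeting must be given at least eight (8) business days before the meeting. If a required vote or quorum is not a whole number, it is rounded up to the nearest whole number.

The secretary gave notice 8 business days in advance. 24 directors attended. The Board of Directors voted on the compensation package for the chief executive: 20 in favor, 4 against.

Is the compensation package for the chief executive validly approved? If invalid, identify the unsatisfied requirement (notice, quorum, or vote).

Notice: 8 business days given; 8 required (8 ≥ 8). Satisfied.
Quorum: 24 present; quorum is 13. Satisfied.
Vote: the compensation package for the chief executive requires four-fifths of the directors then in office (24). 4/5 of 24 = 19.20, rounded up to 20, so 20 affirmative votes are needed; 20 voted in favor. Satisfied.

Valid — all requirements satisfied.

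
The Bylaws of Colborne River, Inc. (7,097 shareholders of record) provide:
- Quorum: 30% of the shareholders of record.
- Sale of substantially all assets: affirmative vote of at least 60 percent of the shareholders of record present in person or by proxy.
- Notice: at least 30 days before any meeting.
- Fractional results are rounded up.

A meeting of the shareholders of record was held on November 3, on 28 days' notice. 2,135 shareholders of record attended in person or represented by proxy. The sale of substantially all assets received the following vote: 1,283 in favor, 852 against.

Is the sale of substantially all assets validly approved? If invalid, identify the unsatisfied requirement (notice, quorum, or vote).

Invalid — notice requirement not satisfied.

Notice: 28 days given; 30 required. Not satisfied.
Quorum: 30% of 7,097 = 2,129.10, rounded up to 2,130; 2,135 present. Satisfied.
Vote: requires three-fifths of those present (2,135); 3/5 of 2135 = 1281, so 1,281 needed; 1,283 in favor. Satisfied.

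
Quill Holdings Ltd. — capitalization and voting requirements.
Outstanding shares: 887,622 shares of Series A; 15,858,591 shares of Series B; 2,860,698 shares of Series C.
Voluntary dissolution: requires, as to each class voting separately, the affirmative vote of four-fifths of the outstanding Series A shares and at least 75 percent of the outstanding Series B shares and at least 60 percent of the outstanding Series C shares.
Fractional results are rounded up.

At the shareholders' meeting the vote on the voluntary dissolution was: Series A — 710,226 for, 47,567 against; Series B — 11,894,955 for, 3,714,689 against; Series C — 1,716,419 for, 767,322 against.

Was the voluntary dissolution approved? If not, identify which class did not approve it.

Series A: 4/5 of 887622 = 710097.60, rounded up to 710098; 710,098 required, 710,226 in favor — approved.
Series B: 3/4 of 15858591 = 11893943.25, rounded up to 11893944; 11,893,944 required, 11,894,955 in favor — approved.
Series C: 3/5 of 2860698 = 1716418.80, rounded up to 1716419; 1,716,419 required, 1,716,419 in favor — approved.

Approved — every class gave the required vote.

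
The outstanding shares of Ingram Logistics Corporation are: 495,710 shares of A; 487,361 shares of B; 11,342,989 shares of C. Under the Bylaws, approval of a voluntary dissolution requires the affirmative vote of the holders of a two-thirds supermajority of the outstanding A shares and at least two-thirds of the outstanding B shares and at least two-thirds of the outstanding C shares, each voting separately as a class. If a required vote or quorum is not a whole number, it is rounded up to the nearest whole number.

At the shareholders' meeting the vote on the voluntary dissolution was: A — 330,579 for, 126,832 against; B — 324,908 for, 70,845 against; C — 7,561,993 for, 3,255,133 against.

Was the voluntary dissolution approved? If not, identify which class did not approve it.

Approved — every class gave the required vote.

A: 2/3 of 495710 = 330473.33, rounded up to 330474; 330,474 required, 330,579 in favor — approved.
B: 2/3 of 487361 = 324907.33, rounded up to 324908; 324,908 required, 324,908 in favor — approved.
C: 2/3 of 11342989 = 7561992.67, rounded up to 7561993; 7,561,993 required, 7,561,993 in favor — approved.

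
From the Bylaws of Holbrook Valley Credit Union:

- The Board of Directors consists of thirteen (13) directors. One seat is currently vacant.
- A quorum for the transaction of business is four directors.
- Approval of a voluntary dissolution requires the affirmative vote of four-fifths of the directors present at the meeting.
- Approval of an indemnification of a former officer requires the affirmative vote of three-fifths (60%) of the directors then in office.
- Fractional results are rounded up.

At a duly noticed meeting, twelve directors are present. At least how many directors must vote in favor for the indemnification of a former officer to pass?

8

The indemnification of a former officer requires three-fifths of the directors then in office (12).
3/5 of 12 = 7.20, rounded up to 8.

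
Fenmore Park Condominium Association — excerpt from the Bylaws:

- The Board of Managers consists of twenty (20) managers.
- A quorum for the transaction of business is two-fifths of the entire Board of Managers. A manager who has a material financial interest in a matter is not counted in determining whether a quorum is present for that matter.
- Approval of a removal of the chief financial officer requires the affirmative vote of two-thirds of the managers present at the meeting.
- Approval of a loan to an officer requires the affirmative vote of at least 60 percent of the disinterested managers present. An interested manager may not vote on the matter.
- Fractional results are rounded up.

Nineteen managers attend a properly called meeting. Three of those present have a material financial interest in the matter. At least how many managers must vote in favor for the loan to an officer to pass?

10

The loan to an officer requires three-fifths of the disinterested managers present (19 − 3 = 16).
3/5 of 16 = 9.60, rounded up to 10.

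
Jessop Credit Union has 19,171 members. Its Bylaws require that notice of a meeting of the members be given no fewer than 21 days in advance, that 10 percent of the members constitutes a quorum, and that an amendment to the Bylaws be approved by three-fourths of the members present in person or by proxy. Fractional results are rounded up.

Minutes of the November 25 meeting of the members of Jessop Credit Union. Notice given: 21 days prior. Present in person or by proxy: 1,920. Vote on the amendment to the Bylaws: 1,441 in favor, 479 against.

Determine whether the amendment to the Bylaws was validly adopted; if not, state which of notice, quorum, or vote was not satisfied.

Notice: 21 days given; 21 required. Satisfied.
Quorum: 10% of 19,171 = 1,917.10, rounded up to 1,918; 1,920 present. Satisfied.
Vote: requires three-fourths of those present (1,920); 3/4 of 1920 = 1440, so 1,440 needed; 1,441 in favor. Satisfied.

Valid — all requirements satisfied.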